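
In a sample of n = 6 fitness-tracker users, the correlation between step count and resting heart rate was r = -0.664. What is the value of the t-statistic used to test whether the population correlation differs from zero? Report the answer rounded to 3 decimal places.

t = r·√(n−2) / √(1−r²) with r = -0.664, n = 6
  = -0.664·√4 / √(1 − 0.440896)
  = -0.664·2.000000 / 0.747733
  = -1.328000 / 0.747733 = -1.776

-1.776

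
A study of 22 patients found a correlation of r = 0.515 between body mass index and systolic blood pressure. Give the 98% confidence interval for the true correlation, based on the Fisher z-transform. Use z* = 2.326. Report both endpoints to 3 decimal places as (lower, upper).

(0.036, 0.802)

Fisher z: z_r = atanh(r) = ½·ln((1+0.515)/(1−0.515)) = 0.569511
SE(z) = 1/√(n−3) = 1/√19 = 0.229416
98% ⇒ z* = 2.326; margin = 2.326·0.229416 = 0.533622
CI on z-scale: (0.035889, 1.103133)
Back-transform: tanh(0.035889) = 0.035874, tanh(1.103133) = 0.801622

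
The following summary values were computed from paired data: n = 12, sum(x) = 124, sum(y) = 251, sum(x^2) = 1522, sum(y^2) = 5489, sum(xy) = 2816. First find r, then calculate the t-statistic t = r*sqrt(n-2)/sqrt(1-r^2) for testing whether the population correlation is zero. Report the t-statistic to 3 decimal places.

7.828

S_xy = nΣxy − ΣxΣy = 12·2816 − 124·251 = 33792 − 31124 = 2668
S_xx = nΣx² − (Σx)² = 12·1522 − 124² = 18264 − 15376 = 2888
S_yy = nΣy² − (Σy)² = 12·5489 − 251² = 65868 − 63001 = 2867
r = S_xy / √(S_xx·S_yy) = 2668 / √(2888·2867) = 2668 / √8279896 = 2668 / 2877.4808 = 0.9272
t = r·√(n−2)/√(1−r²) = 0.9272·√10 / √(1−0.859700) = 2.932064 / 0.374566 = 7.828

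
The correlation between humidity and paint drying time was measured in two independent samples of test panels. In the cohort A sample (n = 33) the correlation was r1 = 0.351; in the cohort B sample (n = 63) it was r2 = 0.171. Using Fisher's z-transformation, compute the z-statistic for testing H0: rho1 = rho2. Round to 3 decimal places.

0.867

Fisher z-transforms: z1 = atanh(0.351) = 0.366584, z2 = atanh(0.171) = 0.172697; difference d = 0.193887
Var(d) = 1/30 + 1/60 = 0.0333333 + 0.0166667 = 0.0500000
z = d/√Var(d) = 0.193887 / √0.0500000 = 0.193887 / 0.223607 = 0.867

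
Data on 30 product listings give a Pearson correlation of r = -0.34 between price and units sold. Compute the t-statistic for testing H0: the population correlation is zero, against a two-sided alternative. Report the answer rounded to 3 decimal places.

1 − r² = 1 − 0.1156 = 0.8844;  √(1−r²) = 0.940425
√(n−2) = √28 = 5.291503
t = r·√(n−2)/√(1−r²) = -0.34 · 5.291503 / 0.940425 = -1.913

-1.913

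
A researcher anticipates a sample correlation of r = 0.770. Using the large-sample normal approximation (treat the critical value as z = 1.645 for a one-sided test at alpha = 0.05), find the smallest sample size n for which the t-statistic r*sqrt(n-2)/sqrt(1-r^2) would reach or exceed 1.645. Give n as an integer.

4

r√(n−2)/√(1−r²) ≥ 1.645  ⇔  n−2 ≥ (1.645)²·(1−r²)/r²
(1−r²)/r² = (1−0.592900)/0.592900 = 0.6866
n ≥ 2 + 2.706025·0.6866 = 2 + 1.8580 = 3.8580
⌈3.8580⌉ = 4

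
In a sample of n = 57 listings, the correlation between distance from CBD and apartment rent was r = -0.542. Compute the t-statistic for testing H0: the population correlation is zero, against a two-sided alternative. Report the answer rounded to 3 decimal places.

t = r·√(n−2) / √(1−r²) with r = -0.542, n = 57
  = -0.542·√55 / √(1 − 0.293764)
  = -0.542·7.416198 / 0.840378
  = -4.019579 / 0.840378 = -4.783

-4.783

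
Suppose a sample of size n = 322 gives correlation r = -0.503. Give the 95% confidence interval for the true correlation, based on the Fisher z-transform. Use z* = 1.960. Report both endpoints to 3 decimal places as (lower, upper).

Fisher z: z_r = atanh(r) = ½·ln((1+(-0.503))/(1−(-0.503))) = -0.553314
SE(z) = 1/√(n−3) = 1/√319 = 0.055989
95% ⇒ z* = 1.960; margin = 1.960·0.055989 = 0.109738
CI on z-scale: (-0.663052, -0.443576)
Back-transform: tanh(-0.663052) = -0.580391, tanh(-0.443576) = -0.416604

(-0.580, -0.417)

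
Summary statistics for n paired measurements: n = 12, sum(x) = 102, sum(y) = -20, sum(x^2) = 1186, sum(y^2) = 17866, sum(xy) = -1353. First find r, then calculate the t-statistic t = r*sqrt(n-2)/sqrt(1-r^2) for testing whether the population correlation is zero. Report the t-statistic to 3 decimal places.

S_xy = nΣxy − ΣxΣy = 12·(-1353) − 102·(-20) = -16236 − (-2040) = -14196
S_xx = nΣx² − (Σx)² = 12·1186 − 102² = 14232 − 10404 = 3828
S_yy = nΣy² − (Σy)² = 12·17866 − (-20)² = 214392 − 400 = 213992
r = S_xy / √(S_xx·S_yy) = -14196 / √(3828·213992) = -14196 / √819161376 = -14196 / 28620.9954 = -0.4960
t = r·√(n−2)/√(1−r²) = -0.4960·√10 / √(1−0.246016) = -1.568490 / 0.868323 = -1.806

-1.806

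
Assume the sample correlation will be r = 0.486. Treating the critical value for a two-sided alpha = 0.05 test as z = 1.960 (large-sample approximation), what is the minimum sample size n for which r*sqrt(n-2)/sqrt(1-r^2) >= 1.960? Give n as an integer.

15

r√(n−2)/√(1−r²) ≥ 1.960  ⇔  n−2 ≥ (1.960)²·(1−r²)/r²
(1−r²)/r² = (1−0.236196)/0.236196 = 3.2338
n ≥ 2 + 3.8416·3.2338 = 2 + 12.4230 = 14.4230
⌈14.4230⌉ = 15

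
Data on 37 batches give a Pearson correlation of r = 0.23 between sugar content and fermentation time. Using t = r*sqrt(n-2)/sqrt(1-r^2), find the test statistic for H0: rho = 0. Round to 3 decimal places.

1.398

1 − r² = 1 − 0.0529 = 0.9471;  √(1−r²) = 0.973191
√(n−2) = √35 = 5.916080
t = r·√(n−2)/√(1−r²) = 0.23 · 5.916080 / 0.973191 = 1.398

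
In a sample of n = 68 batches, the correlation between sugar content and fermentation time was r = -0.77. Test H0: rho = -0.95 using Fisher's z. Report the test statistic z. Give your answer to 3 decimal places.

Fisher z: atanh(-0.77) = -1.020328, atanh(-0.95) = -1.831781
z = (z_r − z_0)·√(n−3) = (-1.020328 − (-1.831781))·√65 = 0.811453 · 8.062258 = 6.542

6.542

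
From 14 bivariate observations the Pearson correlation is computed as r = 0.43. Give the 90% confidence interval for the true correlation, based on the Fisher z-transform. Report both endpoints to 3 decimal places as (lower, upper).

(-0.036, 0.742)

Fisher z: z_r = atanh(r) = ½·ln((1+0.43)/(1−0.43)) = 0.459897
SE(z) = 1/√(n−3) = 1/√11 = 0.301511
90% ⇒ z* = 1.645; margin = 1.645·0.301511 = 0.495986
CI on z-scale: (-0.036089, 0.955883)
Back-transform: tanh(-0.036089) = -0.036073, tanh(0.955883) = 0.742435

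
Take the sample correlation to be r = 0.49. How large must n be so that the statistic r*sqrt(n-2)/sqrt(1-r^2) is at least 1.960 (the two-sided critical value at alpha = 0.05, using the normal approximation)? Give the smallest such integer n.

r√(n−2)/√(1−r²) ≥ 1.960  ⇔  n−2 ≥ (1.960)²·(1−r²)/r²
(1−r²)/r² = (1−0.2401)/0.2401 = 3.1649
n ≥ 2 + 3.8416·3.1649 = 2 + 12.1583 = 14.1583
⌈14.1583⌉ = 15

15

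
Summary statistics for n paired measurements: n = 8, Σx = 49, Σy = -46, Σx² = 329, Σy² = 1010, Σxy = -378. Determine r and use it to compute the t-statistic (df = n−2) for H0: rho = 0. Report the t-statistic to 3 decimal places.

-2.129

S_xy = nΣxy − ΣxΣy = 8·(-378) − 49·(-46) = -3024 − (-2254) = -770
S_xx = nΣx² − (Σx)² = 8·329 − 49² = 2632 − 2401 = 231
S_yy = nΣy² − (Σy)² = 8·1010 − (-46)² = 8080 − 2116 = 5964
r = S_xy / √(S_xx·S_yy) = -770 / √(231·5964) = -770 / √1377684 = -770 / 1173.7478 = -0.6560
t = r·√(n−2)/√(1−r²) = -0.6560·√6 / √(1−0.430336) = -1.606865 / 0.754761 = -2.129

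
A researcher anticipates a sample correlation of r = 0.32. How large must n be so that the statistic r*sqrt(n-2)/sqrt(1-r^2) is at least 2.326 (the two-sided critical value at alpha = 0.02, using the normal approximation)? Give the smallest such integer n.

r√(n−2)/√(1−r²) ≥ 2.326  ⇔  n−2 ≥ (2.326)²·(1−r²)/r²
(1−r²)/r² = (1−0.1024)/0.1024 = 8.7656
n ≥ 2 + 5.410276·8.7656 = 2 + 47.4243 = 49.4243
⌈49.4243⌉ = 50

50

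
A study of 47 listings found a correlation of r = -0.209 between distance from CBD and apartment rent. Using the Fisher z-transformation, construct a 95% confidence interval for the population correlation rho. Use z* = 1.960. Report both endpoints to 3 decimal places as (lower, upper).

(-0.468, 0.083)

z_r = atanh(-0.209) = -0.212125;  SE = 1/√(n−3) = 1/√44 = 0.150756
z-limits: -0.212125 ± 1.960·0.150756 = -0.212125 ± 0.295482 = [-0.507607, 0.083357]
ρ-limits: (tanh -0.507607, tanh 0.083357) = (-0.468, 0.083)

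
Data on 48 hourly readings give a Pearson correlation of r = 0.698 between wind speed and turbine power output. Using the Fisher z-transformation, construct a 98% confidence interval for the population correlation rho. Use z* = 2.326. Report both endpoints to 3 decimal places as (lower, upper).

Fisher z: z_r = atanh(r) = ½·ln((1+0.698)/(1−0.698)) = 0.863390
SE(z) = 1/√(n−3) = 1/√45 = 0.149071
98% ⇒ z* = 2.326; margin = 2.326·0.149071 = 0.346739
CI on z-scale: (0.516651, 1.210129)
Back-transform: tanh(0.516651) = 0.475111, tanh(1.210129) = 0.836718

(0.475, 0.837)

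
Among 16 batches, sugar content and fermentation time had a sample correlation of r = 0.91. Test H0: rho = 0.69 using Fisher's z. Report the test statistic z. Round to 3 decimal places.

Fisher z: atanh(0.91) = 1.527524, atanh(0.69) = 0.847956
z = (z_r − z_0)·√(n−3) = (1.527524 − 0.847956)·√13 = 0.679568 · 3.605551 = 2.450

2.450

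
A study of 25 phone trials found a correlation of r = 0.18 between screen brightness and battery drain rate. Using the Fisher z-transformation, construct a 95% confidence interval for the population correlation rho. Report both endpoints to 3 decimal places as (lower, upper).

(-0.232, 0.537)

z_r = atanh(0.18) = 0.181983;  SE = 1/√(n−3) = 1/√22 = 0.213201
z-limits: 0.181983 ± 1.960·0.213201 = 0.181983 ± 0.417874 = [-0.235891, 0.599857]
ρ-limits: (tanh -0.235891, tanh 0.599857) = (-0.232, 0.537)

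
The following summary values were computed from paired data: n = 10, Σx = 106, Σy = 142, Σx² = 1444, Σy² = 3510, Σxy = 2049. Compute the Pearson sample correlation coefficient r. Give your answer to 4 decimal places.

0.7861

S_xy = nΣxy − ΣxΣy = 10·2049 − 106·142 = 20490 − 15052 = 5438
S_xx = nΣx² − (Σx)² = 10·1444 − 106² = 14440 − 11236 = 3204
S_yy = nΣy² − (Σy)² = 10·3510 − 142² = 35100 − 20164 = 14936
r = S_xy / √(S_xx·S_yy) = 5438 / √(3204·14936) = 5438 / √47854944 = 5438 / 6917.7268 = 0.7861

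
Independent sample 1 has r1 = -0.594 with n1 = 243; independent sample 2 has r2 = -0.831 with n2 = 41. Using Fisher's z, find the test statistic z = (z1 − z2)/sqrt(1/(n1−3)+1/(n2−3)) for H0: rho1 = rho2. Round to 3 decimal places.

2.907

Fisher z-transforms: z1 = atanh(-0.594) = -0.683824, z2 = atanh(-0.831) = -1.191359; difference d = 0.507535
Var(d) = 1/240 + 1/38 = 0.0041667 + 0.0263158 = 0.0304825
z = d/√Var(d) = 0.507535 / √0.0304825 = 0.507535 / 0.174592 = 2.907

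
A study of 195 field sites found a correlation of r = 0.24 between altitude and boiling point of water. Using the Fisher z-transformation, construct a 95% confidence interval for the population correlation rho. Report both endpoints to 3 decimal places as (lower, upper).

z_r = atanh(0.24) = 0.244774;  SE = 1/√(n−3) = 1/√192 = 0.072169
z-limits: 0.244774 ± 1.960·0.072169 = 0.244774 ± 0.141451 = [0.103323, 0.386225]
ρ-limits: (tanh 0.103323, tanh 0.386225) = (0.103, 0.368)

(0.103, 0.368)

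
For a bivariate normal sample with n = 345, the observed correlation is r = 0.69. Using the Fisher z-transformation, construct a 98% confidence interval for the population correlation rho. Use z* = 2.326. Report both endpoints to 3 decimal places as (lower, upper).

(0.618, 0.750)

z_r = atanh(0.69) = 0.847956;  SE = 1/√(n−3) = 1/√342 = 0.054074
z-limits: 0.847956 ± 2.326·0.054074 = 0.847956 ± 0.125776 = [0.722180, 0.973732]
ρ-limits: (tanh 0.722180, tanh 0.973732) = (0.618, 0.750)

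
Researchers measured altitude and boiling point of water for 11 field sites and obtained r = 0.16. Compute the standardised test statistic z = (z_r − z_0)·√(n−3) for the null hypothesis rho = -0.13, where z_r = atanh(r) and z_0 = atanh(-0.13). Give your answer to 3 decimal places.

Fisher z: atanh(0.16) = 0.161387, atanh(-0.13) = -0.130740
z = (z_r − z_0)·√(n−3) = (0.161387 − (-0.130740))·√8 = 0.292127 · 2.828427 = 0.826

0.826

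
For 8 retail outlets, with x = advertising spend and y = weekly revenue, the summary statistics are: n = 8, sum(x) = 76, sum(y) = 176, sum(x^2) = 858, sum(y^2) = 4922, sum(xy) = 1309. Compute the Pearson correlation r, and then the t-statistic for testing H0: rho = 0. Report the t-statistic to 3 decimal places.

Numerator: nΣxy − (Σx)(Σy) = 8·1309 − (76)(176) = -2904
Denominator: √[(nΣx²−(Σx)²)(nΣy²−(Σy)²)]
  nΣx²−(Σx)² = 8·858 − 5776 = 1088;  nΣy²−(Σy)² = 8·4922 − 30976 = 8400
  √(1088·8400) = √9139200 = 3023.1110
r = -2904 / 3023.1110 = -0.9606
t = r·√(n−2)/√(1−r²) = -0.9606·√6 / √(1−0.922752) = -2.352980 / 0.277935 = -8.466

-8.466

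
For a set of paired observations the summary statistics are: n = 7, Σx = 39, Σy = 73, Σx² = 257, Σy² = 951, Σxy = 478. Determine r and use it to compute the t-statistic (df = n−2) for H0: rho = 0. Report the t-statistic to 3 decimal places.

Numerator: nΣxy − (Σx)(Σy) = 7·478 − (39)(73) = 499
Denominator: √[(nΣx²−(Σx)²)(nΣy²−(Σy)²)]
  nΣx²−(Σx)² = 7·257 − 1521 = 278;  nΣy²−(Σy)² = 7·951 − 5329 = 1328
  √(278·1328) = √369184 = 607.6051
r = 499 / 607.6051 = 0.8213
t = r·√(n−2)/√(1−r²) = 0.8213·√5 / √(1−0.674534) = 1.836483 / 0.570496 = 3.219

3.219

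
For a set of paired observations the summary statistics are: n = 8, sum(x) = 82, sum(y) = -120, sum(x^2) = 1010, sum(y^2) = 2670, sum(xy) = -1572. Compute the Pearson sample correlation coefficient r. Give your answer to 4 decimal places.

S_xy = nΣxy − ΣxΣy = 8·(-1572) − 82·(-120) = -12576 − (-9840) = -2736
S_xx = nΣx² − (Σx)² = 8·1010 − 82² = 8080 − 6724 = 1356
S_yy = nΣy² − (Σy)² = 8·2670 − (-120)² = 21360 − 14400 = 6960
r = S_xy / √(S_xx·S_yy) = -2736 / √(1356·6960) = -2736 / √9437760 = -2736 / 3072.0937 = -0.8906

-0.8906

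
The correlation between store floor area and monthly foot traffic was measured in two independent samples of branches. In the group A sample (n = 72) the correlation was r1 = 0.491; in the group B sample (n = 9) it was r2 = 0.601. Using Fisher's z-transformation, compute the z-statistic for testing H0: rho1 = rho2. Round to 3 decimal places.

-0.370

Fisher z-transforms: z1 = atanh(0.491) = 0.537377, z2 = atanh(0.601) = 0.694711; difference d = -0.157334
Var(d) = 1/69 + 1/6 = 0.0144928 + 0.1666667 = 0.1811595
z = d/√Var(d) = -0.157334 / √0.1811595 = -0.157334 / 0.425628 = -0.370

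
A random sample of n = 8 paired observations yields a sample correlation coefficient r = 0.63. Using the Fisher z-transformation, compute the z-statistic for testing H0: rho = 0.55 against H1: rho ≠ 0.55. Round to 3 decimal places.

z_r = atanh(0.63) = 0.741416,  z_0 = atanh(0.55) = 0.618381
SE = 1/√(n−3) = 1/√5 = 0.447214
z = (z_r − z_0)/SE = (0.741416 − 0.618381) / 0.447214 = 0.123035 / 0.447214 = 0.275

0.275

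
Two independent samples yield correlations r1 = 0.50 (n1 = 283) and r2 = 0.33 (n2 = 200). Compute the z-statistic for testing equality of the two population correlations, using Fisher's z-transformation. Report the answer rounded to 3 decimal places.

2.220

Fisher z-transforms: z1 = atanh(0.50) = 0.549306, z2 = atanh(0.33) = 0.342828; difference d = 0.206478
Var(d) = 1/280 + 1/197 = 0.0035714 + 0.0050761 = 0.0086475
z = d/√Var(d) = 0.206478 / √0.0086475 = 0.206478 / 0.092992 = 2.220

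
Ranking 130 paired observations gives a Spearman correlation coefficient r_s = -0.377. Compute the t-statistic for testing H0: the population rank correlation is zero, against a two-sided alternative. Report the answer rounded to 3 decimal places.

-4.605

1 − r_s² = 1 − 0.142129 = 0.857871;  √(1−r_s²) = 0.926213
√(n−2) = √128 = 11.313708
t = r_s·√(n−2)/√(1−r_s²) = -0.377 · 11.313708 / 0.926213 = -4.605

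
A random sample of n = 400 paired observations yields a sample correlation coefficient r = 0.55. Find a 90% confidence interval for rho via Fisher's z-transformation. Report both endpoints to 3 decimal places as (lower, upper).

(0.490, 0.605)

z_r = atanh(0.55) = 0.618381;  SE = 1/√(n−3) = 1/√397 = 0.050189
z-limits: 0.618381 ± 1.645·0.050189 = 0.618381 ± 0.082561 = [0.535820, 0.700942]
ρ-limits: (tanh 0.535820, tanh 0.700942) = (0.490, 0.605)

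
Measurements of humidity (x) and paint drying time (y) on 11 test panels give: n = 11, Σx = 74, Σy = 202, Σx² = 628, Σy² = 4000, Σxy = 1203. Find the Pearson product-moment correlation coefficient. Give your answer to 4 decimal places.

-0.8017

S_xy = nΣxy − ΣxΣy = 11·1203 − 74·202 = 13233 − 14948 = -1715
S_xx = nΣx² − (Σx)² = 11·628 − 74² = 6908 − 5476 = 1432
S_yy = nΣy² − (Σy)² = 11·4000 − 202² = 44000 − 40804 = 3196
r = S_xy / √(S_xx·S_yy) = -1715 / √(1432·3196) = -1715 / √4576672 = -1715 / 2139.3158 = -0.8017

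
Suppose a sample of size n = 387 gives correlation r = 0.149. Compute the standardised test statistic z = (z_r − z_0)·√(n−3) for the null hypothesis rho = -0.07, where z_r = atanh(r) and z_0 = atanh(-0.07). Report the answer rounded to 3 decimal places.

Fisher z: atanh(0.149) = 0.150118, atanh(-0.07) = -0.070115
z = (z_r − z_0)·√(n−3) = (0.150118 − (-0.070115))·√384 = 0.220233 · 19.595918 = 4.316

4.316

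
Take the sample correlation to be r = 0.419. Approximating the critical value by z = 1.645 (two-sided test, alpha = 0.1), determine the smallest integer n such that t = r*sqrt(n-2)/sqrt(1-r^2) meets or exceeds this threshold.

Need r·√(n−2)/√(1−r²) ≥ 1.645
√(n−2) ≥ 1.645·√(1−0.175561) / 0.419 = 1.645·0.907986 / 0.419 = 3.5648
n−2 ≥ 12.7078  ⇒  n ≥ 14.7078
Smallest integer n = 15

15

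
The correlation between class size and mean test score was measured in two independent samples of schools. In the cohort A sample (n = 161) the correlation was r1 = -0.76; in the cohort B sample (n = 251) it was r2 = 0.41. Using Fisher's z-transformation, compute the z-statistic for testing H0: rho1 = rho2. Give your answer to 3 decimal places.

Fisher z-transforms: z1 = atanh(-0.76) = -0.996215, z2 = atanh(0.41) = 0.435611; difference d = -1.431826
Var(d) = 1/158 + 1/248 = 0.0063291 + 0.0040323 = 0.0103614
z = d/√Var(d) = -1.431826 / √0.0103614 = -1.431826 / 0.101791 = -14.066

-14.066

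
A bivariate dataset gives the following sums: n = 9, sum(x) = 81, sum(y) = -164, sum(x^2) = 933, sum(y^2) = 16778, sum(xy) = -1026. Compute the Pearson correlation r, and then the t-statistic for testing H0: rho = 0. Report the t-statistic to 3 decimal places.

Numerator: nΣxy − (Σx)(Σy) = 9·(-1026) − (81)(-164) = 4050
Denominator: √[(nΣx²−(Σx)²)(nΣy²−(Σy)²)]
  nΣx²−(Σx)² = 9·933 − 6561 = 1836;  nΣy²−(Σy)² = 9·16778 − 26896 = 124106
  √(1836·124106) = √227858616 = 15094.9865
r = 4050 / 15094.9865 = 0.2683
t = r·√(n−2)/√(1−r²) = 0.2683·√7 / √(1−0.071985) = 0.709855 / 0.963335 = 0.737

0.737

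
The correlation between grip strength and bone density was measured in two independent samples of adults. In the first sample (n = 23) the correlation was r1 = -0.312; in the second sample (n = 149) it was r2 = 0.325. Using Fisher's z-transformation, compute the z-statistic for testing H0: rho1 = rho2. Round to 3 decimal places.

z1 = atanh(-0.312) = -0.322760,  z2 = atanh(0.325) = 0.337228
SE = √(1/(n1−3) + 1/(n2−3)) = √(1/20 + 1/146) = √(0.0500000 + 0.0068493) = √0.0568493 = 0.238431
z = (z1 − z2)/SE = (-0.322760 − 0.337228) / 0.238431 = -0.659988 / 0.238431 = -2.768

-2.768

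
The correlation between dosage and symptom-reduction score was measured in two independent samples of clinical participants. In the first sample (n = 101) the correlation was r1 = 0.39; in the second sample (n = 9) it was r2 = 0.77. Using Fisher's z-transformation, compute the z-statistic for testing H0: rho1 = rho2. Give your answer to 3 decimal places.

-1.447

z1 = atanh(0.39) = 0.411800,  z2 = atanh(0.77) = 1.020328
SE = √(1/(n1−3) + 1/(n2−3)) = √(1/98 + 1/6) = √(0.0102041 + 0.1666667) = √0.1768708 = 0.420560
z = (z1 − z2)/SE = (0.411800 − 1.020328) / 0.420560 = -0.608528 / 0.420560 = -1.447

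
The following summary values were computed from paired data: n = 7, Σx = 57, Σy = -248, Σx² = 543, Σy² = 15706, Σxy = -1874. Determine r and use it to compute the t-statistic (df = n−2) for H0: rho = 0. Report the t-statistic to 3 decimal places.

0.449

Numerator: nΣxy − (Σx)(Σy) = 7·(-1874) − (57)(-248) = 1018
Denominator: √[(nΣx²−(Σx)²)(nΣy²−(Σy)²)]
  nΣx²−(Σx)² = 7·543 − 3249 = 552;  nΣy²−(Σy)² = 7·15706 − 61504 = 48438
  √(552·48438) = √26737776 = 5170.8583
r = 1018 / 5170.8583 = 0.1969
t = r·√(n−2)/√(1−r²) = 0.1969·√5 / √(1−0.038770) = 0.440282 / 0.980423 = 0.449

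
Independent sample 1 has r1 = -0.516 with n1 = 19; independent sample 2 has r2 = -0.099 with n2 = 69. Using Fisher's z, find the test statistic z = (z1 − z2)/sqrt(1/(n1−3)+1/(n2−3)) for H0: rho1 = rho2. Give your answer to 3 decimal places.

-1.692

z1 = atanh(-0.516) = -0.570873,  z2 = atanh(-0.099) = -0.099325
SE = √(1/(n1−3) + 1/(n2−3)) = √(1/16 + 1/66) = √(0.0625000 + 0.0151515) = √0.0776515 = 0.278660
z = (z1 − z2)/SE = (-0.570873 − (-0.099325)) / 0.278660 = -0.471548 / 0.278660 = -1.692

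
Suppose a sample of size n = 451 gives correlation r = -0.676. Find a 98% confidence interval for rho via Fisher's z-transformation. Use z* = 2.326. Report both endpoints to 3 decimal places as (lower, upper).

Fisher z: z_r = atanh(r) = ½·ln((1+(-0.676))/(1−(-0.676))) = -0.821711
SE(z) = 1/√(n−3) = 1/√448 = 0.047246
98% ⇒ z* = 2.326; margin = 2.326·0.047246 = 0.109894
CI on z-scale: (-0.931605, -0.711817)
Back-transform: tanh(-0.931605) = -0.731341, tanh(-0.711817) = -0.611815

(-0.731, -0.612)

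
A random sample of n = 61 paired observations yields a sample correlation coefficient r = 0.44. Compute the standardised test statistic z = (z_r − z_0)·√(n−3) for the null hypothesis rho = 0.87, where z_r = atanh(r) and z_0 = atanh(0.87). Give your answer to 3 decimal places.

-6.556

z_r = atanh(0.44) = 0.472231,  z_0 = atanh(0.87) = 1.333080
SE = 1/√(n−3) = 1/√58 = 0.131306
z = (z_r − z_0)/SE = (0.472231 − 1.333080) / 0.131306 = -0.860849 / 0.131306 = -6.556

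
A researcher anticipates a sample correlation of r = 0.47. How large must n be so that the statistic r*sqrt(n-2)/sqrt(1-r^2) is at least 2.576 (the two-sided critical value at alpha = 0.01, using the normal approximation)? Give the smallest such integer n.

26

Need r·√(n−2)/√(1−r²) ≥ 2.576
√(n−2) ≥ 2.576·√(1−0.2209) / 0.47 = 2.576·0.882666 / 0.47 = 4.8378
n−2 ≥ 23.4043  ⇒  n ≥ 25.4043
Smallest integer n = 26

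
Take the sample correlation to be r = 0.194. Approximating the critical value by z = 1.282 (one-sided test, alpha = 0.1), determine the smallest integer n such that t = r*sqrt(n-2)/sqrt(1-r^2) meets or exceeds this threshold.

Need r·√(n−2)/√(1−r²) ≥ 1.282
√(n−2) ≥ 1.282·√(1−0.037636) / 0.194 = 1.282·0.981002 / 0.194 = 6.4827
n−2 ≥ 42.0254  ⇒  n ≥ 44.0254
Smallest integer n = 45

45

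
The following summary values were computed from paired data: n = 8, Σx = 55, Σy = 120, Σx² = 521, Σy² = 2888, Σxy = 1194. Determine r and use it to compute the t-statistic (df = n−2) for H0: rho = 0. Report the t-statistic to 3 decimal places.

6.508

Numerator: nΣxy − (Σx)(Σy) = 8·1194 − (55)(120) = 2952
Denominator: √[(nΣx²−(Σx)²)(nΣy²−(Σy)²)]
  nΣx²−(Σx)² = 8·521 − 3025 = 1143;  nΣy²−(Σy)² = 8·2888 − 14400 = 8704
  √(1143·8704) = √9948672 = 3154.1515
r = 2952 / 3154.1515 = 0.9359
t = r·√(n−2)/√(1−r²) = 0.9359·√6 / √(1−0.875909) = 2.292477 / 0.352266 = 6.508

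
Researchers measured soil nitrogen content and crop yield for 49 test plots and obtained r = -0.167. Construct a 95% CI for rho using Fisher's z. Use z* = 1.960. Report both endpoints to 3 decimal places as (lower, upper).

z_r = atanh(-0.167) = -0.168579;  SE = 1/√(n−3) = 1/√46 = 0.147442
z-limits: -0.168579 ± 1.960·0.147442 = -0.168579 ± 0.288986 = [-0.457565, 0.120407]
ρ-limits: (tanh -0.457565, tanh 0.120407) = (-0.428, 0.120)

(-0.428, 0.120)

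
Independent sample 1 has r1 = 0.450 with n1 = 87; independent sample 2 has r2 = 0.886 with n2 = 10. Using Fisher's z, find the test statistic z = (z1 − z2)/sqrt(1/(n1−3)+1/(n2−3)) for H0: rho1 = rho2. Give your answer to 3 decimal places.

z1 = atanh(0.450) = 0.484700,  z2 = atanh(0.886) = 1.403008
SE = √(1/(n1−3) + 1/(n2−3)) = √(1/84 + 1/7) = √(0.0119048 + 0.1428571) = √0.1547619 = 0.393398
z = (z1 − z2)/SE = (0.484700 − 1.403008) / 0.393398 = -0.918308 / 0.393398 = -2.334

-2.334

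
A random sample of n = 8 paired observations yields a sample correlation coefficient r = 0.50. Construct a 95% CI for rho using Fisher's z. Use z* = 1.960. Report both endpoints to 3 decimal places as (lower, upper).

(-0.316, 0.891)

z_r = atanh(0.50) = 0.549306;  SE = 1/√(n−3) = 1/√5 = 0.447214
z-limits: 0.549306 ± 1.960·0.447214 = 0.549306 ± 0.876539 = [-0.327233, 1.425845]
ρ-limits: (tanh -0.327233, tanh 1.425845) = (-0.316, 0.891)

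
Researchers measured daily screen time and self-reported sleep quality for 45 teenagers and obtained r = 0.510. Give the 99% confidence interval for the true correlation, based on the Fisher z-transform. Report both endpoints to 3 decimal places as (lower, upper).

z_r = atanh(0.510) = 0.562730;  SE = 1/√(n−3) = 1/√42 = 0.154303
z-limits: 0.562730 ± 2.576·0.154303 = 0.562730 ± 0.397485 = [0.165245, 0.960215]
ρ-limits: (tanh 0.165245, tanh 0.960215) = (0.164, 0.744)

(0.164, 0.744)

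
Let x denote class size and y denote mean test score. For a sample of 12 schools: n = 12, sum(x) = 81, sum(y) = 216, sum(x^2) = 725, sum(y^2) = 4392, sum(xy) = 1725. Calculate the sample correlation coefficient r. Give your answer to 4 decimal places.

Numerator: nΣxy − (Σx)(Σy) = 12·1725 − (81)(216) = 3204
Denominator: √[(nΣx²−(Σx)²)(nΣy²−(Σy)²)]
  nΣx²−(Σx)² = 12·725 − 6561 = 2139;  nΣy²−(Σy)² = 12·4392 − 46656 = 6048
  √(2139·6048) = √12936672 = 3596.7585
r = 3204 / 3596.7585 = 0.8908

0.8908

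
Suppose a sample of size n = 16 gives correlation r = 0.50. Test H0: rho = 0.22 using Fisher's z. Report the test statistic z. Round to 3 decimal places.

Fisher z: atanh(0.50) = 0.549306, atanh(0.22) = 0.223656
z = (z_r − z_0)·√(n−3) = (0.549306 − 0.223656)·√13 = 0.325650 · 3.605551 = 1.174

1.174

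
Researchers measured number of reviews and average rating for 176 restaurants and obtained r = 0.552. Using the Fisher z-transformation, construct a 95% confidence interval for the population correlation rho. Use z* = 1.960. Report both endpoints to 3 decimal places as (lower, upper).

z_r = atanh(0.552) = 0.621253;  SE = 1/√(n−3) = 1/√173 = 0.076029
z-limits: 0.621253 ± 1.960·0.076029 = 0.621253 ± 0.149017 = [0.472236, 0.770270]
ρ-limits: (tanh 0.472236, tanh 0.770270) = (0.440, 0.647)

(0.440, 0.647)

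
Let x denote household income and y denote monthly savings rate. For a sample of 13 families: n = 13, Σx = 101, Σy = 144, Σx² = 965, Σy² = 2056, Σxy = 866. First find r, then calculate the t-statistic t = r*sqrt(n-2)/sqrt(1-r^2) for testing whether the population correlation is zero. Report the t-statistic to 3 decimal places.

Numerator: nΣxy − (Σx)(Σy) = 13·866 − (101)(144) = -3286
Denominator: √[(nΣx²−(Σx)²)(nΣy²−(Σy)²)]
  nΣx²−(Σx)² = 13·965 − 10201 = 2344;  nΣy²−(Σy)² = 13·2056 − 20736 = 5992
  √(2344·5992) = √14045248 = 3747.6990
r = -3286 / 3747.6990 = -0.8768
t = r·√(n−2)/√(1−r²) = -0.8768·√11 / √(1−0.768778) = -2.908017 / 0.480855 = -6.048

-6.048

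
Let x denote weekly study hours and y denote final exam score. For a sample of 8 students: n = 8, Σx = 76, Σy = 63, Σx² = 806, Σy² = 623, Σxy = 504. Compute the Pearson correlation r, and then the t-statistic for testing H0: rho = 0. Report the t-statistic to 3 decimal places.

-5.570

Numerator: nΣxy − (Σx)(Σy) = 8·504 − (76)(63) = -756
Denominator: √[(nΣx²−(Σx)²)(nΣy²−(Σy)²)]
  nΣx²−(Σx)² = 8·806 − 5776 = 672;  nΣy²−(Σy)² = 8·623 − 3969 = 1015
  √(672·1015) = √682080 = 825.8813
r = -756 / 825.8813 = -0.9154
t = r·√(n−2)/√(1−r²) = -0.9154·√6 / √(1−0.837957) = -2.242263 / 0.402546 = -5.570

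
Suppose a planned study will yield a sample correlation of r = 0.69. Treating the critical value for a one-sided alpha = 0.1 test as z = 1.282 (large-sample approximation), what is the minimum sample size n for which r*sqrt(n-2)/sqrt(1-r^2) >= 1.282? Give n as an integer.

4

Need r·√(n−2)/√(1−r²) ≥ 1.282
√(n−2) ≥ 1.282·√(1−0.4761) / 0.69 = 1.282·0.723809 / 0.69 = 1.3448
n−2 ≥ 1.8085  ⇒  n ≥ 3.8085
Smallest integer n = 4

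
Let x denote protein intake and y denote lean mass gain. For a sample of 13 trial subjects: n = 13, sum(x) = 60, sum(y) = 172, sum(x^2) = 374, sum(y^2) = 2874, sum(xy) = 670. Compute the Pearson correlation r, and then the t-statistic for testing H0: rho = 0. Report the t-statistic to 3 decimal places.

Numerator: nΣxy − (Σx)(Σy) = 13·670 − (60)(172) = -1610
Denominator: √[(nΣx²−(Σx)²)(nΣy²−(Σy)²)]
  nΣx²−(Σx)² = 13·374 − 3600 = 1262;  nΣy²−(Σy)² = 13·2874 − 29584 = 7778
  √(1262·7778) = √9815836 = 3133.0235
r = -1610 / 3133.0235 = -0.5139
t = r·√(n−2)/√(1−r²) = -0.5139·√11 / √(1−0.264093) = -1.704413 / 0.857850 = -1.987

-1.987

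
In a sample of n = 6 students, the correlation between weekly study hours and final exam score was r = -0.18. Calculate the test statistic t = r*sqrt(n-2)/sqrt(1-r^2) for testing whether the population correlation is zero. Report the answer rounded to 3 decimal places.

t = r·√(n−2) / √(1−r²) with r = -0.18, n = 6
  = -0.18·√4 / √(1 − 0.0324)
  = -0.18·2.000000 / 0.983667
  = -0.360000 / 0.983667 = -0.366

-0.366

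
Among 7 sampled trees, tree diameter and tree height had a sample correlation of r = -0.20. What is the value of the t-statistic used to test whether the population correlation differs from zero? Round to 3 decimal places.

1 − r² = 1 − 0.0400 = 0.9600;  √(1−r²) = 0.979796
√(n−2) = √5 = 2.236068
t = r·√(n−2)/√(1−r²) = -0.20 · 2.236068 / 0.979796 = -0.456

-0.456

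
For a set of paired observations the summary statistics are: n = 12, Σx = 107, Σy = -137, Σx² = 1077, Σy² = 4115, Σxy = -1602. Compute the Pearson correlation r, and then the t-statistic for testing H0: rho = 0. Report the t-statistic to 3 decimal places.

-2.928

Numerator: nΣxy − (Σx)(Σy) = 12·(-1602) − (107)(-137) = -4565
Denominator: √[(nΣx²−(Σx)²)(nΣy²−(Σy)²)]
  nΣx²−(Σx)² = 12·1077 − 11449 = 1475;  nΣy²−(Σy)² = 12·4115 − 18769 = 30611
  √(1475·30611) = √45151225 = 6719.4661
r = -4565 / 6719.4661 = -0.6794
t = r·√(n−2)/√(1−r²) = -0.6794·√10 / √(1−0.461584) = -2.148451 / 0.733768 = -2.928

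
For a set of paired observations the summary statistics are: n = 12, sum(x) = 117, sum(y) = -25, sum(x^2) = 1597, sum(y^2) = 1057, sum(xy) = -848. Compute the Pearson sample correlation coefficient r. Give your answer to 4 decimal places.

S_xy = nΣxy − ΣxΣy = 12·(-848) − 117·(-25) = -10176 − (-2925) = -7251
S_xx = nΣx² − (Σx)² = 12·1597 − 117² = 19164 − 13689 = 5475
S_yy = nΣy² − (Σy)² = 12·1057 − (-25)² = 12684 − 625 = 12059
r = S_xy / √(S_xx·S_yy) = -7251 / √(5475·12059) = -7251 / √66023025 = -7251 / 8125.4554 = -0.8924

-0.8924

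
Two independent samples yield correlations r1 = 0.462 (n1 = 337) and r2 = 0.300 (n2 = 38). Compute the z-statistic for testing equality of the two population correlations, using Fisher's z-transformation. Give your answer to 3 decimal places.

z1 = atanh(0.462) = 0.499851,  z2 = atanh(0.300) = 0.309520
SE = √(1/(n1−3) + 1/(n2−3)) = √(1/334 + 1/35) = √(0.0029940 + 0.0285714) = √0.0315654 = 0.177667
z = (z1 − z2)/SE = (0.499851 − 0.309520) / 0.177667 = 0.190331 / 0.177667 = 1.071

1.071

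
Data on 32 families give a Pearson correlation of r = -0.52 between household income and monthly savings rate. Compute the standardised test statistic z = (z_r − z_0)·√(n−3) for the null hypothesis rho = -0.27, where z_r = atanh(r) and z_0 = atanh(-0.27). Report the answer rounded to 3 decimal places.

z_r = atanh(-0.52) = -0.576340,  z_0 = atanh(-0.27) = -0.276864
SE = 1/√(n−3) = 1/√29 = 0.185695
z = (z_r − z_0)/SE = (-0.576340 − (-0.276864)) / 0.185695 = -0.299476 / 0.185695 = -1.613

-1.613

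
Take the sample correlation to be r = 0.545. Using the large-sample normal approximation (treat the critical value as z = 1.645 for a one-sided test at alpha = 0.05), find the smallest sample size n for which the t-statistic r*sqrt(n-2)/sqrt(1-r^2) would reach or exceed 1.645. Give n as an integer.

Need r·√(n−2)/√(1−r²) ≥ 1.645
√(n−2) ≥ 1.645·√(1−0.297025) / 0.545 = 1.645·0.838436 / 0.545 = 2.5307
n−2 ≥ 6.4044  ⇒  n ≥ 8.4044
Smallest integer n = 9

9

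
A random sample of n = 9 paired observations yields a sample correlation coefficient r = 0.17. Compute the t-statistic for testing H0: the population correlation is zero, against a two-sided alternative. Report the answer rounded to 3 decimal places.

t = r·√(n−2) / √(1−r²) with r = 0.17, n = 9
  = 0.17·√7 / √(1 − 0.0289)
  = 0.17·2.645751 / 0.985444
  = 0.449778 / 0.985444 = 0.456

0.456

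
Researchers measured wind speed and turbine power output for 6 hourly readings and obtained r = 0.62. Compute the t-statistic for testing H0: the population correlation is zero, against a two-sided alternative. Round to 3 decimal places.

1.580

1 − r² = 1 − 0.3844 = 0.6156;  √(1−r²) = 0.784602
√(n−2) = √4 = 2.000000
t = r·√(n−2)/√(1−r²) = 0.62 · 2.000000 / 0.784602 = 1.580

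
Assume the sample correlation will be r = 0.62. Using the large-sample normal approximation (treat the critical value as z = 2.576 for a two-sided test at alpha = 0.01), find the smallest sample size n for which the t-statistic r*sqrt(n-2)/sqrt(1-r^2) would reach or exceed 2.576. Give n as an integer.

Need r·√(n−2)/√(1−r²) ≥ 2.576
√(n−2) ≥ 2.576·√(1−0.3844) / 0.62 = 2.576·0.784602 / 0.62 = 3.2599
n−2 ≥ 10.6269  ⇒  n ≥ 12.6269
Smallest integer n = 13

13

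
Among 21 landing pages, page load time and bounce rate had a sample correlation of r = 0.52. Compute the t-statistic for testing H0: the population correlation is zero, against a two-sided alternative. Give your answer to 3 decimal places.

2.654

1 − r² = 1 − 0.2704 = 0.7296;  √(1−r²) = 0.854166
√(n−2) = √19 = 4.358899
t = r·√(n−2)/√(1−r²) = 0.52 · 4.358899 / 0.854166 = 2.654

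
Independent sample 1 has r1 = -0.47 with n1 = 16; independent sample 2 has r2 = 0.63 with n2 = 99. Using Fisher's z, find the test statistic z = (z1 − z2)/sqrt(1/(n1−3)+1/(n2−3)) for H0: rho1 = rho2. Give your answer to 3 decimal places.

-4.235

Fisher z-transforms: z1 = atanh(-0.47) = -0.510070, z2 = atanh(0.63) = 0.741416; difference d = -1.251486
Var(d) = 1/13 + 1/96 = 0.0769231 + 0.0104167 = 0.0873398
z = d/√Var(d) = -1.251486 / √0.0873398 = -1.251486 / 0.295533 = -4.235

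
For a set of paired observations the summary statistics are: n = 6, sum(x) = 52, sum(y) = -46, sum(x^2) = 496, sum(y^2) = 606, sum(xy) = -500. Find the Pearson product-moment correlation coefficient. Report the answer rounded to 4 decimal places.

-0.9456

S_xy = nΣxy − ΣxΣy = 6·(-500) − 52·(-46) = -3000 − (-2392) = -608
S_xx = nΣx² − (Σx)² = 6·496 − 52² = 2976 − 2704 = 272
S_yy = nΣy² − (Σy)² = 6·606 − (-46)² = 3636 − 2116 = 1520
r = S_xy / √(S_xx·S_yy) = -608 / √(272·1520) = -608 / √413440 = -608 / 642.9930 = -0.9456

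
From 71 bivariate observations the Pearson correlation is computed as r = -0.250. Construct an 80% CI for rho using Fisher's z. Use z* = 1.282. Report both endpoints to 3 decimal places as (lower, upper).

(-0.389, -0.100)

z_r = atanh(-0.250) = -0.255413;  SE = 1/√(n−3) = 1/√68 = 0.121268
z-limits: -0.255413 ± 1.282·0.121268 = -0.255413 ± 0.155466 = [-0.410879, -0.099947]
ρ-limits: (tanh -0.410879, tanh -0.099947) = (-0.389, -0.100)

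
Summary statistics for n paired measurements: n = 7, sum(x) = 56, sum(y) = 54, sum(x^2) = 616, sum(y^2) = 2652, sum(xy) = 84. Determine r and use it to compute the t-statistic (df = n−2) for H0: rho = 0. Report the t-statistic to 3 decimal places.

-1.543

Numerator: nΣxy − (Σx)(Σy) = 7·84 − (56)(54) = -2436
Denominator: √[(nΣx²−(Σx)²)(nΣy²−(Σy)²)]
  nΣx²−(Σx)² = 7·616 − 3136 = 1176;  nΣy²−(Σy)² = 7·2652 − 2916 = 15648
  √(1176·15648) = √18402048 = 4289.7608
r = -2436 / 4289.7608 = -0.5679
t = r·√(n−2)/√(1−r²) = -0.5679·√5 / √(1−0.322510) = -1.269863 / 0.823098 = -1.543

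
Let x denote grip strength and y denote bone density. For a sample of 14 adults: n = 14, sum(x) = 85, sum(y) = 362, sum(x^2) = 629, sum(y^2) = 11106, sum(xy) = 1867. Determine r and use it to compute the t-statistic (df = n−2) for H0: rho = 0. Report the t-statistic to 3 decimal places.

S_xy = nΣxy − ΣxΣy = 14·1867 − 85·362 = 26138 − 30770 = -4632
S_xx = nΣx² − (Σx)² = 14·629 − 85² = 8806 − 7225 = 1581
S_yy = nΣy² − (Σy)² = 14·11106 − 362² = 155484 − 131044 = 24440
r = S_xy / √(S_xx·S_yy) = -4632 / √(1581·24440) = -4632 / √38639640 = -4632 / 6216.0792 = -0.7452
t = r·√(n−2)/√(1−r²) = -0.7452·√12 / √(1−0.555323) = -2.581449 / 0.666841 = -3.871

-3.871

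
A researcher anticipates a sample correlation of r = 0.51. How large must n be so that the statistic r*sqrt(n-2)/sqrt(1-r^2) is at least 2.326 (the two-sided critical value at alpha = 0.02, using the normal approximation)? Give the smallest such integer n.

18

r√(n−2)/√(1−r²) ≥ 2.326  ⇔  n−2 ≥ (2.326)²·(1−r²)/r²
(1−r²)/r² = (1−0.2601)/0.2601 = 2.8447
n ≥ 2 + 5.410276·2.8447 = 2 + 15.3906 = 17.3906
⌈17.3906⌉ = 18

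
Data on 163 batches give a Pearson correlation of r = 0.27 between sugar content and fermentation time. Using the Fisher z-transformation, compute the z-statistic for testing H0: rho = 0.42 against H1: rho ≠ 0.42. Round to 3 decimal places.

z_r = atanh(0.27) = 0.276864,  z_0 = atanh(0.42) = 0.447692
SE = 1/√(n−3) = 1/√160 = 0.079057
z = (z_r − z_0)/SE = (0.276864 − 0.447692) / 0.079057 = -0.170828 / 0.079057 = -2.161

-2.161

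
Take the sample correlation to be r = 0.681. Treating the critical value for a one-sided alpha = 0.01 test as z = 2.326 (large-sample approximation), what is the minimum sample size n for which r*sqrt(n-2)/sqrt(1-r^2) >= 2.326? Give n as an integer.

9

Need r·√(n−2)/√(1−r²) ≥ 2.326
√(n−2) ≥ 2.326·√(1−0.463761) / 0.681 = 2.326·0.732283 / 0.681 = 2.5012
n−2 ≥ 6.2560  ⇒  n ≥ 8.2560
Smallest integer n = 9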